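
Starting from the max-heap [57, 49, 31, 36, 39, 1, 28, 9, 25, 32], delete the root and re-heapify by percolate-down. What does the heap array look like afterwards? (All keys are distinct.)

remove root 57; move last element 32 to root → [32, 49, 31, 36, 39, 1, 28, 9, 25]
32 vs larger child 49 at index 1, swap → [49, 32, 31, 36, 39, 1, 28, 9, 25]
32 vs larger child 39 at index 4, swap → [49, 39, 31, 36, 32, 1, 28, 9, 25]

[49, 39, 31, 36, 32, 1, 28, 9, 25]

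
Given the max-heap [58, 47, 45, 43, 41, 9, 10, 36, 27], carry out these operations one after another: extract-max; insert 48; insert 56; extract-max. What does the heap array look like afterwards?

[48, 47, 45, 43, 41, 9, 10, 27, 36]

extract-max → returns 58:
  remove root 58; move last element 27 to root → [27, 47, 45, 43, 41, 9, 10, 36]
  27 vs larger child 47 at index 1, swap → [47, 27, 45, 43, 41, 9, 10, 36]
  27 vs larger child 43 at index 3, swap → [47, 43, 45, 27, 41, 9, 10, 36]
  27 vs only child 36 at index 7, swap → [47, 43, 45, 36, 41, 9, 10, 27]
insert 48:
  append 48 at index 8 → [47, 43, 45, 36, 41, 9, 10, 27, 48]
  48 > parent 36 at index 3, swap → [47, 43, 45, 48, 41, 9, 10, 27, 36]
  48 > parent 43 at index 1, swap → [47, 48, 45, 43, 41, 9, 10, 27, 36]
  48 > parent 47 at index 0, swap → [48, 47, 45, 43, 41, 9, 10, 27, 36]
insert 56:
  append 56 at index 9 → [48, 47, 45, 43, 41, 9, 10, 27, 36, 56]
  56 > parent 41 at index 4, swap → [48, 47, 45, 43, 56, 9, 10, 27, 36, 41]
  56 > parent 47 at index 1, swap → [48, 56, 45, 43, 47, 9, 10, 27, 36, 41]
  56 > parent 48 at index 0, swap → [56, 48, 45, 43, 47, 9, 10, 27, 36, 41]
extract-max → returns 56:
  remove root 56; move last element 41 to root → [41, 48, 45, 43, 47, 9, 10, 27, 36]
  41 vs larger child 48 at index 1, swap → [48, 41, 45, 43, 47, 9, 10, 27, 36]
  41 vs larger child 47 at index 4, swap → [48, 47, 45, 43, 41, 9, 10, 27, 36]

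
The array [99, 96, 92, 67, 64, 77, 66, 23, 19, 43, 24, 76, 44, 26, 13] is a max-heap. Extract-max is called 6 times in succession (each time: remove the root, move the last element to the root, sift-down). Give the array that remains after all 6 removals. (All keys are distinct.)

extract-max #1 returns 99:
  remove root 99; move last element 13 to root → [13, 96, 92, 67, 64, 77, 66, 23, 19, 43, 24, 76, 44, 26]
  13 vs larger child 96 at index 1, swap → [96, 13, 92, 67, 64, 77, 66, 23, 19, 43, 24, 76, 44, 26]
  13 vs larger child 67 at index 3, swap → [96, 67, 92, 13, 64, 77, 66, 23, 19, 43, 24, 76, 44, 26]
  13 vs larger child 23 at index 7, swap → [96, 67, 92, 23, 64, 77, 66, 13, 19, 43, 24, 76, 44, 26]
extract-max #2 returns 96:
  remove root 96; move last element 26 to root → [26, 67, 92, 23, 64, 77, 66, 13, 19, 43, 24, 76, 44]
  26 vs larger child 92 at index 2, swap → [92, 67, 26, 23, 64, 77, 66, 13, 19, 43, 24, 76, 44]
  26 vs larger child 77 at index 5, swap → [92, 67, 77, 23, 64, 26, 66, 13, 19, 43, 24, 76, 44]
  26 vs larger child 76 at index 11, swap → [92, 67, 77, 23, 64, 76, 66, 13, 19, 43, 24, 26, 44]
extract-max #3 returns 92:
  remove root 92; move last element 44 to root → [44, 67, 77, 23, 64, 76, 66, 13, 19, 43, 24, 26]
  44 vs larger child 77 at index 2, swap → [77, 67, 44, 23, 64, 76, 66, 13, 19, 43, 24, 26]
  44 vs larger child 76 at index 5, swap → [77, 67, 76, 23, 64, 44, 66, 13, 19, 43, 24, 26]
extract-max #4 returns 77:
  remove root 77; move last element 26 to root → [26, 67, 76, 23, 64, 44, 66, 13, 19, 43, 24]
  26 vs larger child 76 at index 2, swap → [76, 67, 26, 23, 64, 44, 66, 13, 19, 43, 24]
  26 vs larger child 66 at index 6, swap → [76, 67, 66, 23, 64, 44, 26, 13, 19, 43, 24]
extract-max #5 returns 76:
  remove root 76; move last element 24 to root → [24, 67, 66, 23, 64, 44, 26, 13, 19, 43]
  24 vs larger child 67 at index 1, swap → [67, 24, 66, 23, 64, 44, 26, 13, 19, 43]
  24 vs larger child 64 at index 4, swap → [67, 64, 66, 23, 24, 44, 26, 13, 19, 43]
  24 vs only child 43 at index 9, swap → [67, 64, 66, 23, 43, 44, 26, 13, 19, 24]
extract-max #6 returns 67:
  remove root 67; move last element 24 to root → [24, 64, 66, 23, 43, 44, 26, 13, 19]
  24 vs larger child 66 at index 2, swap → [66, 64, 24, 23, 43, 44, 26, 13, 19]
  24 vs larger child 44 at index 5, swap → [66, 64, 44, 23, 43, 24, 26, 13, 19]

[66, 64, 44, 23, 43, 24, 26, 13, 19]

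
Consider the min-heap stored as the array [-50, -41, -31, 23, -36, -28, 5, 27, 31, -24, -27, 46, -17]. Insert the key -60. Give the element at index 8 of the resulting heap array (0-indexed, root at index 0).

31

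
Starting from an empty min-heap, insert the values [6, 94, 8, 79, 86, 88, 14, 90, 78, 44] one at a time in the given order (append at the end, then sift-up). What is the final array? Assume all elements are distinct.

Insert 6:
  append 6 at index 0 → [6] (no swap needed)
Insert 94:
  append 94 at index 1 → [6, 94] (no swap needed)
Insert 8:
  append 8 at index 2 → [6, 94, 8] (no swap needed)
Insert 79:
  append 79 at index 3 → [6, 94, 8, 79]
  79 < parent 94 at index 1, swap → [6, 79, 8, 94]
Insert 86:
  append 86 at index 4 → [6, 79, 8, 94, 86] (no swap needed)
Insert 88:
  append 88 at index 5 → [6, 79, 8, 94, 86, 88] (no swap needed)
Insert 14:
  append 14 at index 6 → [6, 79, 8, 94, 86, 88, 14] (no swap needed)
Insert 90:
  append 90 at index 7 → [6, 79, 8, 94, 86, 88, 14, 90]
  90 < parent 94 at index 3, swap → [6, 79, 8, 90, 86, 88, 14, 94]
Insert 78:
  append 78 at index 8 → [6, 79, 8, 90, 86, 88, 14, 94, 78]
  78 < parent 90 at index 3, swap → [6, 79, 8, 78, 86, 88, 14, 94, 90]
  78 < parent 79 at index 1, swap → [6, 78, 8, 79, 86, 88, 14, 94, 90]
Insert 44:
  append 44 at index 9 → [6, 78, 8, 79, 86, 88, 14, 94, 90, 44]
  44 < parent 86 at index 4, swap → [6, 78, 8, 79, 44, 88, 14, 94, 90, 86]
  44 < parent 78 at index 1, swap → [6, 44, 8, 79, 78, 88, 14, 94, 90, 86]

[6, 44, 8, 79, 78, 88, 14, 94, 90, 86]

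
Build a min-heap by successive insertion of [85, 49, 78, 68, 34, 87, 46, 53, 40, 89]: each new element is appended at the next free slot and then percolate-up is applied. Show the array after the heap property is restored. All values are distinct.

[34, 40, 46, 49, 68, 87, 78, 85, 53, 89]

Insert 85:
  append 85 at index 0 → [85] (no swap needed)
Insert 49:
  append 49 at index 1 → [85, 49]
  49 < parent 85 at index 0, swap → [49, 85]
Insert 78:
  append 78 at index 2 → [49, 85, 78] (no swap needed)
Insert 68:
  append 68 at index 3 → [49, 85, 78, 68]
  68 < parent 85 at index 1, swap → [49, 68, 78, 85]
Insert 34:
  append 34 at index 4 → [49, 68, 78, 85, 34]
  34 < parent 68 at index 1, swap → [49, 34, 78, 85, 68]
  34 < parent 49 at index 0, swap → [34, 49, 78, 85, 68]
Insert 87:
  append 87 at index 5 → [34, 49, 78, 85, 68, 87] (no swap needed)
Insert 46:
  append 46 at index 6 → [34, 49, 78, 85, 68, 87, 46]
  46 < parent 78 at index 2, swap → [34, 49, 46, 85, 68, 87, 78]
Insert 53:
  append 53 at index 7 → [34, 49, 46, 85, 68, 87, 78, 53]
  53 < parent 85 at index 3, swap → [34, 49, 46, 53, 68, 87, 78, 85]
Insert 40:
  append 40 at index 8 → [34, 49, 46, 53, 68, 87, 78, 85, 40]
  40 < parent 53 at index 3, swap → [34, 49, 46, 40, 68, 87, 78, 85, 53]
  40 < parent 49 at index 1, swap → [34, 40, 46, 49, 68, 87, 78, 85, 53]
Insert 89:
  append 89 at index 9 → [34, 40, 46, 49, 68, 87, 78, 85, 53, 89] (no swap needed)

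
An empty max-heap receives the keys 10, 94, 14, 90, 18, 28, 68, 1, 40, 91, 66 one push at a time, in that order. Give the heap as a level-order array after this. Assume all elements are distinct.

[94, 91, 68, 40, 90, 14, 28, 1, 10, 18, 66]

Insert 10:
  append 10 at index 0 → [10] (no swap needed)
Insert 94:
  append 94 at index 1 → [10, 94]
  94 > parent 10 at index 0, swap → [94, 10]
Insert 14:
  append 14 at index 2 → [94, 10, 14] (no swap needed)
Insert 90:
  append 90 at index 3 → [94, 10, 14, 90]
  90 > parent 10 at index 1, swap → [94, 90, 14, 10]
Insert 18:
  append 18 at index 4 → [94, 90, 14, 10, 18] (no swap needed)
Insert 28:
  append 28 at index 5 → [94, 90, 14, 10, 18, 28]
  28 > parent 14 at index 2, swap → [94, 90, 28, 10, 18, 14]
Insert 68:
  append 68 at index 6 → [94, 90, 28, 10, 18, 14, 68]
  68 > parent 28 at index 2, swap → [94, 90, 68, 10, 18, 14, 28]
Insert 1:
  append 1 at index 7 → [94, 90, 68, 10, 18, 14, 28, 1] (no swap needed)
Insert 40:
  append 40 at index 8 → [94, 90, 68, 10, 18, 14, 28, 1, 40]
  40 > parent 10 at index 3, swap → [94, 90, 68, 40, 18, 14, 28, 1, 10]
Insert 91:
  append 91 at index 9 → [94, 90, 68, 40, 18, 14, 28, 1, 10, 91]
  91 > parent 18 at index 4, swap → [94, 90, 68, 40, 91, 14, 28, 1, 10, 18]
  91 > parent 90 at index 1, swap → [94, 91, 68, 40, 90, 14, 28, 1, 10, 18]
Insert 66:
  append 66 at index 10 → [94, 91, 68, 40, 90, 14, 28, 1, 10, 18, 66] (no swap needed)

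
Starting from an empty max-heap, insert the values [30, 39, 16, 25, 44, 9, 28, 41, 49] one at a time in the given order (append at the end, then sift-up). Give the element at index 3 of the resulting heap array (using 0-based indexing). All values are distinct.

41

Insert 30:
  append 30 at index 0 → [30] (no swap needed)
Insert 39:
  append 39 at index 1 → [30, 39]
  39 > parent 30 at index 0, swap → [39, 30]
Insert 16:
  append 16 at index 2 → [39, 30, 16] (no swap needed)
Insert 25:
  append 25 at index 3 → [39, 30, 16, 25] (no swap needed)
Insert 44:
  append 44 at index 4 → [39, 30, 16, 25, 44]
  44 > parent 30 at index 1, swap → [39, 44, 16, 25, 30]
  44 > parent 39 at index 0, swap → [44, 39, 16, 25, 30]
Insert 9:
  append 9 at index 5 → [44, 39, 16, 25, 30, 9] (no swap needed)
Insert 28:
  append 28 at index 6 → [44, 39, 16, 25, 30, 9, 28]
  28 > parent 16 at index 2, swap → [44, 39, 28, 25, 30, 9, 16]
Insert 41:
  append 41 at index 7 → [44, 39, 28, 25, 30, 9, 16, 41]
  41 > parent 25 at index 3, swap → [44, 39, 28, 41, 30, 9, 16, 25]
  41 > parent 39 at index 1, swap → [44, 41, 28, 39, 30, 9, 16, 25]
Insert 49:
  append 49 at index 8 → [44, 41, 28, 39, 30, 9, 16, 25, 49]
  49 > parent 39 at index 3, swap → [44, 41, 28, 49, 30, 9, 16, 25, 39]
  49 > parent 41 at index 1, swap → [44, 49, 28, 41, 30, 9, 16, 25, 39]
  49 > parent 44 at index 0, swap → [49, 44, 28, 41, 30, 9, 16, 25, 39]
resulting array: [49, 44, 28, 41, 30, 9, 16, 25, 39]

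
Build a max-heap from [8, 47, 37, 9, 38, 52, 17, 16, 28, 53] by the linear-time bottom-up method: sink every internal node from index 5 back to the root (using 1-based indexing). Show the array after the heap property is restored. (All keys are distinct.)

[53, 47, 52, 28, 38, 37, 17, 16, 9, 8]

sift down from index 5:
  38 vs only child 53 at index 10, swap → [8, 47, 37, 9, 53, 52, 17, 16, 28, 38]
sift down from index 4:
  9 vs larger child 28 at index 9, swap → [8, 47, 37, 28, 53, 52, 17, 16, 9, 38]
sift down from index 3:
  37 vs larger child 52 at index 6, swap → [8, 47, 52, 28, 53, 37, 17, 16, 9, 38]
sift down from index 2:
  47 vs larger child 53 at index 5, swap → [8, 53, 52, 28, 47, 37, 17, 16, 9, 38]
sift down from index 1:
  8 vs larger child 53 at index 2, swap → [53, 8, 52, 28, 47, 37, 17, 16, 9, 38]
  8 vs larger child 47 at index 5, swap → [53, 47, 52, 28, 8, 37, 17, 16, 9, 38]
  8 vs only child 38 at index 10, swap → [53, 47, 52, 28, 38, 37, 17, 16, 9, 8]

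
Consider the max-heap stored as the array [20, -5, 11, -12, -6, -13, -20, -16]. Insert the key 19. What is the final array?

append 19 at index 8 → [20, -5, 11, -12, -6, -13, -20, -16, 19]
19 > parent -12 at index 3, swap → [20, -5, 11, 19, -6, -13, -20, -16, -12]
19 > parent -5 at index 1, swap → [20, 19, 11, -5, -6, -13, -20, -16, -12]

[20, 19, 11, -5, -6, -13, -20, -16, -12]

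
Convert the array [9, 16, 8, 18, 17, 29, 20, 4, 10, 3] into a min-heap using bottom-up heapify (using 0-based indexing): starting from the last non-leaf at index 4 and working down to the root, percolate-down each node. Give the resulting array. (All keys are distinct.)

[3, 4, 8, 9, 16, 29, 20, 18, 10, 17]

sift down from index 4:
  17 vs only child 3 at index 9, swap → [9, 16, 8, 18, 3, 29, 20, 4, 10, 17]
sift down from index 3:
  18 vs smaller child 4 at index 7, swap → [9, 16, 8, 4, 3, 29, 20, 18, 10, 17]
sift down from index 2: already satisfies heap property
sift down from index 1:
  16 vs smaller child 3 at index 4, swap → [9, 3, 8, 4, 16, 29, 20, 18, 10, 17]
sift down from index 0:
  9 vs smaller child 3 at index 1, swap → [3, 9, 8, 4, 16, 29, 20, 18, 10, 17]
  9 vs smaller child 4 at index 3, swap → [3, 4, 8, 9, 16, 29, 20, 18, 10, 17]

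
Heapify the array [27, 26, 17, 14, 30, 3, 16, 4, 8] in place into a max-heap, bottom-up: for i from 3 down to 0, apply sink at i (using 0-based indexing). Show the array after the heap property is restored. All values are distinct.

[30, 27, 17, 14, 26, 3, 16, 4, 8]

sift down from index 3: already satisfies heap property
sift down from index 2: already satisfies heap property
sift down from index 1:
  26 vs larger child 30 at index 4, swap → [27, 30, 17, 14, 26, 3, 16, 4, 8]
sift down from index 0:
  27 vs larger child 30 at index 1, swap → [30, 27, 17, 14, 26, 3, 16, 4, 8]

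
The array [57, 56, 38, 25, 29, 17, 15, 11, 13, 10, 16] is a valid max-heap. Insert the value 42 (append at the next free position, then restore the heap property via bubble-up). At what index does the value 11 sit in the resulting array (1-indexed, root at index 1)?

8

append 42 at index 12 → [57, 56, 38, 25, 29, 17, 15, 11, 13, 10, 16, 42]
42 > parent 17 at index 6, swap → [57, 56, 38, 25, 29, 42, 15, 11, 13, 10, 16, 17]
42 > parent 38 at index 3, swap → [57, 56, 42, 25, 29, 38, 15, 11, 13, 10, 16, 17]
resulting array: [57, 56, 42, 25, 29, 38, 15, 11, 13, 10, 16, 17]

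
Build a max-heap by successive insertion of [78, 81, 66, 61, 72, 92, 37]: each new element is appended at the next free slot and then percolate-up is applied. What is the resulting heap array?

Insert 78:
  append 78 at index 0 → [78] (no swap needed)
Insert 81:
  append 81 at index 1 → [78, 81]
  81 > parent 78 at index 0, swap → [81, 78]
Insert 66:
  append 66 at index 2 → [81, 78, 66] (no swap needed)
Insert 61:
  append 61 at index 3 → [81, 78, 66, 61] (no swap needed)
Insert 72:
  append 72 at index 4 → [81, 78, 66, 61, 72] (no swap needed)
Insert 92:
  append 92 at index 5 → [81, 78, 66, 61, 72, 92]
  92 > parent 66 at index 2, swap → [81, 78, 92, 61, 72, 66]
  92 > parent 81 at index 0, swap → [92, 78, 81, 61, 72, 66]
Insert 37:
  append 37 at index 6 → [92, 78, 81, 61, 72, 66, 37] (no swap needed)

[92, 78, 81, 61, 72, 66, 37]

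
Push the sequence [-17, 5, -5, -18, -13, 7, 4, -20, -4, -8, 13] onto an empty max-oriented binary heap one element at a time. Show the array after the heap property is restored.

[13, 7, 5, -13, -4, -5, 4, -20, -18, -17, -8]

Insert -17:
  append -17 at index 0 → [-17] (no swap needed)
Insert 5:
  append 5 at index 1 → [-17, 5]
  5 > parent -17 at index 0, swap → [5, -17]
Insert -5:
  append -5 at index 2 → [5, -17, -5] (no swap needed)
Insert -18:
  append -18 at index 3 → [5, -17, -5, -18] (no swap needed)
Insert -13:
  append -13 at index 4 → [5, -17, -5, -18, -13]
  -13 > parent -17 at index 1, swap → [5, -13, -5, -18, -17]
Insert 7:
  append 7 at index 5 → [5, -13, -5, -18, -17, 7]
  7 > parent -5 at index 2, swap → [5, -13, 7, -18, -17, -5]
  7 > parent 5 at index 0, swap → [7, -13, 5, -18, -17, -5]
Insert 4:
  append 4 at index 6 → [7, -13, 5, -18, -17, -5, 4] (no swap needed)
Insert -20:
  append -20 at index 7 → [7, -13, 5, -18, -17, -5, 4, -20] (no swap needed)
Insert -4:
  append -4 at index 8 → [7, -13, 5, -18, -17, -5, 4, -20, -4]
  -4 > parent -18 at index 3, swap → [7, -13, 5, -4, -17, -5, 4, -20, -18]
  -4 > parent -13 at index 1, swap → [7, -4, 5, -13, -17, -5, 4, -20, -18]
Insert -8:
  append -8 at index 9 → [7, -4, 5, -13, -17, -5, 4, -20, -18, -8]
  -8 > parent -17 at index 4, swap → [7, -4, 5, -13, -8, -5, 4, -20, -18, -17]
Insert 13:
  append 13 at index 10 → [7, -4, 5, -13, -8, -5, 4, -20, -18, -17, 13]
  13 > parent -8 at index 4, swap → [7, -4, 5, -13, 13, -5, 4, -20, -18, -17, -8]
  13 > parent -4 at index 1, swap → [7, 13, 5, -13, -4, -5, 4, -20, -18, -17, -8]
  13 > parent 7 at index 0, swap → [13, 7, 5, -13, -4, -5, 4, -20, -18, -17, -8]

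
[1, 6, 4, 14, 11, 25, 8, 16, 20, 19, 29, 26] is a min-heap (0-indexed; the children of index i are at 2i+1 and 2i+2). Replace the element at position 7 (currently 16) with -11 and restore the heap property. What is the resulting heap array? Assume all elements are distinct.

[-11, 1, 4, 6, 11, 25, 8, 14, 20, 19, 29, 26]

set index 7 from 16 to -11 → [1, 6, 4, 14, 11, 25, 8, -11, 20, 19, 29, 26]
-11 < parent 14 at index 3, swap → [1, 6, 4, -11, 11, 25, 8, 14, 20, 19, 29, 26]
-11 < parent 6 at index 1, swap → [1, -11, 4, 6, 11, 25, 8, 14, 20, 19, 29, 26]
-11 < parent 1 at index 0, swap → [-11, 1, 4, 6, 11, 25, 8, 14, 20, 19, 29, 26]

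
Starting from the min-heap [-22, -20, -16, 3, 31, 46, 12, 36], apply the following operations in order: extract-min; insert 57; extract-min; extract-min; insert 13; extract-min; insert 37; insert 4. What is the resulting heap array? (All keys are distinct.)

extract-min → returns -22:
  remove root -22; move last element 36 to root → [36, -20, -16, 3, 31, 46, 12]
  36 vs smaller child -20 at index 1, swap → [-20, 36, -16, 3, 31, 46, 12]
  36 vs smaller child 3 at index 3, swap → [-20, 3, -16, 36, 31, 46, 12]
insert 57:
  append 57 at index 7 → [-20, 3, -16, 36, 31, 46, 12, 57] (no swap needed)
extract-min → returns -20:
  remove root -20; move last element 57 to root → [57, 3, -16, 36, 31, 46, 12]
  57 vs smaller child -16 at index 2, swap → [-16, 3, 57, 36, 31, 46, 12]
  57 vs smaller child 12 at index 6, swap → [-16, 3, 12, 36, 31, 46, 57]
extract-min → returns -16:
  remove root -16; move last element 57 to root → [57, 3, 12, 36, 31, 46]
  57 vs smaller child 3 at index 1, swap → [3, 57, 12, 36, 31, 46]
  57 vs smaller child 31 at index 4, swap → [3, 31, 12, 36, 57, 46]
insert 13:
  append 13 at index 6 → [3, 31, 12, 36, 57, 46, 13] (no swap needed)
extract-min → returns 3:
  remove root 3; move last element 13 to root → [13, 31, 12, 36, 57, 46]
  13 vs smaller child 12 at index 2, swap → [12, 31, 13, 36, 57, 46]
insert 37:
  append 37 at index 6 → [12, 31, 13, 36, 57, 46, 37] (no swap needed)
insert 4:
  append 4 at index 7 → [12, 31, 13, 36, 57, 46, 37, 4]
  4 < parent 36 at index 3, swap → [12, 31, 13, 4, 57, 46, 37, 36]
  4 < parent 31 at index 1, swap → [12, 4, 13, 31, 57, 46, 37, 36]
  4 < parent 12 at index 0, swap → [4, 12, 13, 31, 57, 46, 37, 36]

[4, 12, 13, 31, 57, 46, 37, 36]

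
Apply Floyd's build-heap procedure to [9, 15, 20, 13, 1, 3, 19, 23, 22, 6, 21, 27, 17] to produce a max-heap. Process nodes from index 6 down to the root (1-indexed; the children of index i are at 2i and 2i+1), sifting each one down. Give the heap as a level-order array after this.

[27, 23, 20, 22, 21, 17, 19, 13, 15, 6, 1, 3, 9]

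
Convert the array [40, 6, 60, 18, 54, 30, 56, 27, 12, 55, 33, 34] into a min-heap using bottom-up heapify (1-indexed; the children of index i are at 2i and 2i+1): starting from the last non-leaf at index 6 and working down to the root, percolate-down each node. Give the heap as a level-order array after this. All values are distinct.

sift down from index 6: already satisfies heap property
sift down from index 5:
  54 vs smaller child 33 at index 11, swap → [40, 6, 60, 18, 33, 30, 56, 27, 12, 55, 54, 34]
sift down from index 4:
  18 vs smaller child 12 at index 9, swap → [40, 6, 60, 12, 33, 30, 56, 27, 18, 55, 54, 34]
sift down from index 3:
  60 vs smaller child 30 at index 6, swap → [40, 6, 30, 12, 33, 60, 56, 27, 18, 55, 54, 34]
  60 vs only child 34 at index 12, swap → [40, 6, 30, 12, 33, 34, 56, 27, 18, 55, 54, 60]
sift down from index 2: already satisfies heap property
sift down from index 1:
  40 vs smaller child 6 at index 2, swap → [6, 40, 30, 12, 33, 34, 56, 27, 18, 55, 54, 60]
  40 vs smaller child 12 at index 4, swap → [6, 12, 30, 40, 33, 34, 56, 27, 18, 55, 54, 60]
  40 vs smaller child 18 at index 9, swap → [6, 12, 30, 18, 33, 34, 56, 27, 40, 55, 54, 60]

[6, 12, 30, 18, 33, 34, 56, 27, 40, 55, 54, 60]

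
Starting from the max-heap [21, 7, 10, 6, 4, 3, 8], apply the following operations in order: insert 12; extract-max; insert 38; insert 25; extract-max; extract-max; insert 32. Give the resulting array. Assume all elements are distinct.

[32, 12, 10, 7, 4, 3, 8, 6]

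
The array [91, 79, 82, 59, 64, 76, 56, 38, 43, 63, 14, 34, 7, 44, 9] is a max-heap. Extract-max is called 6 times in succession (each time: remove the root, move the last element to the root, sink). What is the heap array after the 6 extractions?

[59, 44, 56, 43, 9, 34, 7, 38, 14]

extract-max #1 returns 91:
  remove root 91; move last element 9 to root → [9, 79, 82, 59, 64, 76, 56, 38, 43, 63, 14, 34, 7, 44]
  9 vs larger child 82 at index 2, swap → [82, 79, 9, 59, 64, 76, 56, 38, 43, 63, 14, 34, 7, 44]
  9 vs larger child 76 at index 5, swap → [82, 79, 76, 59, 64, 9, 56, 38, 43, 63, 14, 34, 7, 44]
  9 vs larger child 34 at index 11, swap → [82, 79, 76, 59, 64, 34, 56, 38, 43, 63, 14, 9, 7, 44]
extract-max #2 returns 82:
  remove root 82; move last element 44 to root → [44, 79, 76, 59, 64, 34, 56, 38, 43, 63, 14, 9, 7]
  44 vs larger child 79 at index 1, swap → [79, 44, 76, 59, 64, 34, 56, 38, 43, 63, 14, 9, 7]
  44 vs larger child 64 at index 4, swap → [79, 64, 76, 59, 44, 34, 56, 38, 43, 63, 14, 9, 7]
  44 vs larger child 63 at index 9, swap → [79, 64, 76, 59, 63, 34, 56, 38, 43, 44, 14, 9, 7]
extract-max #3 returns 79:
  remove root 79; move last element 7 to root → [7, 64, 76, 59, 63, 34, 56, 38, 43, 44, 14, 9]
  7 vs larger child 76 at index 2, swap → [76, 64, 7, 59, 63, 34, 56, 38, 43, 44, 14, 9]
  7 vs larger child 56 at index 6, swap → [76, 64, 56, 59, 63, 34, 7, 38, 43, 44, 14, 9]
extract-max #4 returns 76:
  remove root 76; move last element 9 to root → [9, 64, 56, 59, 63, 34, 7, 38, 43, 44, 14]
  9 vs larger child 64 at index 1, swap → [64, 9, 56, 59, 63, 34, 7, 38, 43, 44, 14]
  9 vs larger child 63 at index 4, swap → [64, 63, 56, 59, 9, 34, 7, 38, 43, 44, 14]
  9 vs larger child 44 at index 9, swap → [64, 63, 56, 59, 44, 34, 7, 38, 43, 9, 14]
extract-max #5 returns 64:
  remove root 64; move last element 14 to root → [14, 63, 56, 59, 44, 34, 7, 38, 43, 9]
  14 vs larger child 63 at index 1, swap → [63, 14, 56, 59, 44, 34, 7, 38, 43, 9]
  14 vs larger child 59 at index 3, swap → [63, 59, 56, 14, 44, 34, 7, 38, 43, 9]
  14 vs larger child 43 at index 8, swap → [63, 59, 56, 43, 44, 34, 7, 38, 14, 9]
extract-max #6 returns 63:
  remove root 63; move last element 9 to root → [9, 59, 56, 43, 44, 34, 7, 38, 14]
  9 vs larger child 59 at index 1, swap → [59, 9, 56, 43, 44, 34, 7, 38, 14]
  9 vs larger child 44 at index 4, swap → [59, 44, 56, 43, 9, 34, 7, 38, 14]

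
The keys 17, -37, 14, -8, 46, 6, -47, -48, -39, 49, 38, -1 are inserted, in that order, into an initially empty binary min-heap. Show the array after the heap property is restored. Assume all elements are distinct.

[-48, -47, -37, -39, 38, -1, 6, 17, -8, 49, 46, 14]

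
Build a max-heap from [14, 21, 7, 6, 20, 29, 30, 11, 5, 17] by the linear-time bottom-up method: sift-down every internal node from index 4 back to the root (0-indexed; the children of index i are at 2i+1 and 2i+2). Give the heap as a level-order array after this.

sift down from index 4: already satisfies heap property
sift down from index 3:
  6 vs larger child 11 at index 7, swap → [14, 21, 7, 11, 20, 29, 30, 6, 5, 17]
sift down from index 2:
  7 vs larger child 30 at index 6, swap → [14, 21, 30, 11, 20, 29, 7, 6, 5, 17]
sift down from index 1: already satisfies heap property
sift down from index 0:
  14 vs larger child 30 at index 2, swap → [30, 21, 14, 11, 20, 29, 7, 6, 5, 17]
  14 vs larger child 29 at index 5, swap → [30, 21, 29, 11, 20, 14, 7, 6, 5, 17]

[30, 21, 29, 11, 20, 14, 7, 6, 5, 17]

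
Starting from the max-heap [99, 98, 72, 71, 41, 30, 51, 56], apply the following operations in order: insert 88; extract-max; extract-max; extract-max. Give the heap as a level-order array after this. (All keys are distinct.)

[72, 71, 51, 56, 41, 30]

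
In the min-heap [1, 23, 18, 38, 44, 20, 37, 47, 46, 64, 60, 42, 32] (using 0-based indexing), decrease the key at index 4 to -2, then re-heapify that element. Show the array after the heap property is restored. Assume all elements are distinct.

[-2, 1, 18, 38, 23, 20, 37, 47, 46, 64, 60, 42, 32]

set index 4 from 44 to -2 → [1, 23, 18, 38, -2, 20, 37, 47, 46, 64, 60, 42, 32]
-2 < parent 23 at index 1, swap → [1, -2, 18, 38, 23, 20, 37, 47, 46, 64, 60, 42, 32]
-2 < parent 1 at index 0, swap → [-2, 1, 18, 38, 23, 20, 37, 47, 46, 64, 60, 42, 32]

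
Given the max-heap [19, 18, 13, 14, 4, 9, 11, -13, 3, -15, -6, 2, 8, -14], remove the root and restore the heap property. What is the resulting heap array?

remove root 19; move last element -14 to root → [-14, 18, 13, 14, 4, 9, 11, -13, 3, -15, -6, 2, 8]
-14 vs larger child 18 at index 1, swap → [18, -14, 13, 14, 4, 9, 11, -13, 3, -15, -6, 2, 8]
-14 vs larger child 14 at index 3, swap → [18, 14, 13, -14, 4, 9, 11, -13, 3, -15, -6, 2, 8]
-14 vs larger child 3 at index 8, swap → [18, 14, 13, 3, 4, 9, 11, -13, -14, -15, -6, 2, 8]

[18, 14, 13, 3, 4, 9, 11, -13, -14, -15, -6, 2, 8]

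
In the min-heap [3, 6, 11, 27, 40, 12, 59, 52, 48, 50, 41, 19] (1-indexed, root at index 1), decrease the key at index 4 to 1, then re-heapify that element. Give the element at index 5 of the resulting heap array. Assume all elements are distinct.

40

set index 4 from 27 to 1 → [3, 6, 11, 1, 40, 12, 59, 52, 48, 50, 41, 19]
1 < parent 6 at index 2, swap → [3, 1, 11, 6, 40, 12, 59, 52, 48, 50, 41, 19]
1 < parent 3 at index 1, swap → [1, 3, 11, 6, 40, 12, 59, 52, 48, 50, 41, 19]
resulting array: [1, 3, 11, 6, 40, 12, 59, 52, 48, 50, 41, 19]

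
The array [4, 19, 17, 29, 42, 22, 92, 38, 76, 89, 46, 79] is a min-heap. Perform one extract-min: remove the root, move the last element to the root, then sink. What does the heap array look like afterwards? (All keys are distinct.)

[17, 19, 22, 29, 42, 79, 92, 38, 76, 89, 46]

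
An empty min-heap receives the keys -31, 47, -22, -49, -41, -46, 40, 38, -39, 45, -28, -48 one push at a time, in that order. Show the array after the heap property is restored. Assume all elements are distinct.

[-49, -41, -48, -39, -31, -46, 40, 47, 38, 45, -28, -22]

Insert -31:
  append -31 at index 0 → [-31] (no swap needed)
Insert 47:
  append 47 at index 1 → [-31, 47] (no swap needed)
Insert -22:
  append -22 at index 2 → [-31, 47, -22] (no swap needed)
Insert -49:
  append -49 at index 3 → [-31, 47, -22, -49]
  -49 < parent 47 at index 1, swap → [-31, -49, -22, 47]
  -49 < parent -31 at index 0, swap → [-49, -31, -22, 47]
Insert -41:
  append -41 at index 4 → [-49, -31, -22, 47, -41]
  -41 < parent -31 at index 1, swap → [-49, -41, -22, 47, -31]
Insert -46:
  append -46 at index 5 → [-49, -41, -22, 47, -31, -46]
  -46 < parent -22 at index 2, swap → [-49, -41, -46, 47, -31, -22]
Insert 40:
  append 40 at index 6 → [-49, -41, -46, 47, -31, -22, 40] (no swap needed)
Insert 38:
  append 38 at index 7 → [-49, -41, -46, 47, -31, -22, 40, 38]
  38 < parent 47 at index 3, swap → [-49, -41, -46, 38, -31, -22, 40, 47]
Insert -39:
  append -39 at index 8 → [-49, -41, -46, 38, -31, -22, 40, 47, -39]
  -39 < parent 38 at index 3, swap → [-49, -41, -46, -39, -31, -22, 40, 47, 38]
Insert 45:
  append 45 at index 9 → [-49, -41, -46, -39, -31, -22, 40, 47, 38, 45] (no swap needed)
Insert -28:
  append -28 at index 10 → [-49, -41, -46, -39, -31, -22, 40, 47, 38, 45, -28] (no swap needed)
Insert -48:
  append -48 at index 11 → [-49, -41, -46, -39, -31, -22, 40, 47, 38, 45, -28, -48]
  -48 < parent -22 at index 5, swap → [-49, -41, -46, -39, -31, -48, 40, 47, 38, 45, -28, -22]
  -48 < parent -46 at index 2, swap → [-49, -41, -48, -39, -31, -46, 40, 47, 38, 45, -28, -22]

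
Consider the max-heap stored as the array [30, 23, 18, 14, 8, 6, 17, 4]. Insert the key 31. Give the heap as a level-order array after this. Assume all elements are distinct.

append 31 at index 8 → [30, 23, 18, 14, 8, 6, 17, 4, 31]
31 > parent 14 at index 3, swap → [30, 23, 18, 31, 8, 6, 17, 4, 14]
31 > parent 23 at index 1, swap → [30, 31, 18, 23, 8, 6, 17, 4, 14]
31 > parent 30 at index 0, swap → [31, 30, 18, 23, 8, 6, 17, 4, 14]

[31, 30, 18, 23, 8, 6, 17, 4, 14]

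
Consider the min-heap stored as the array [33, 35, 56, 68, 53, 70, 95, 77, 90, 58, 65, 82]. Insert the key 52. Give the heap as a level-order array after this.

append 52 at index 12 → [33, 35, 56, 68, 53, 70, 95, 77, 90, 58, 65, 82, 52]
52 < parent 70 at index 5, swap → [33, 35, 56, 68, 53, 52, 95, 77, 90, 58, 65, 82, 70]
52 < parent 56 at index 2, swap → [33, 35, 52, 68, 53, 56, 95, 77, 90, 58, 65, 82, 70]

[33, 35, 52, 68, 53, 56, 95, 77, 90, 58, 65, 82, 70]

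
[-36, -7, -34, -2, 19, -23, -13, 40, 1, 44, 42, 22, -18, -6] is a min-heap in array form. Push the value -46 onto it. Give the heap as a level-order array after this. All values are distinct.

append -46 at index 14 → [-36, -7, -34, -2, 19, -23, -13, 40, 1, 44, 42, 22, -18, -6, -46]
-46 < parent -13 at index 6, swap → [-36, -7, -34, -2, 19, -23, -46, 40, 1, 44, 42, 22, -18, -6, -13]
-46 < parent -34 at index 2, swap → [-36, -7, -46, -2, 19, -23, -34, 40, 1, 44, 42, 22, -18, -6, -13]
-46 < parent -36 at index 0, swap → [-46, -7, -36, -2, 19, -23, -34, 40, 1, 44, 42, 22, -18, -6, -13]

[-46, -7, -36, -2, 19, -23, -34, 40, 1, 44, 42, 22, -18, -6, -13]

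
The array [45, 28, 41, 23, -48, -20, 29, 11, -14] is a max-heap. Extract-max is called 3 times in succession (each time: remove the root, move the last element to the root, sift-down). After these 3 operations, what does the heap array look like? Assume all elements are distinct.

extract-max #1 returns 45:
  remove root 45; move last element -14 to root → [-14, 28, 41, 23, -48, -20, 29, 11]
  -14 vs larger child 41 at index 2, swap → [41, 28, -14, 23, -48, -20, 29, 11]
  -14 vs larger child 29 at index 6, swap → [41, 28, 29, 23, -48, -20, -14, 11]
extract-max #2 returns 41:
  remove root 41; move last element 11 to root → [11, 28, 29, 23, -48, -20, -14]
  11 vs larger child 29 at index 2, swap → [29, 28, 11, 23, -48, -20, -14]
extract-max #3 returns 29:
  remove root 29; move last element -14 to root → [-14, 28, 11, 23, -48, -20]
  -14 vs larger child 28 at index 1, swap → [28, -14, 11, 23, -48, -20]
  -14 vs larger child 23 at index 3, swap → [28, 23, 11, -14, -48, -20]

[28, 23, 11, -14, -48, -20]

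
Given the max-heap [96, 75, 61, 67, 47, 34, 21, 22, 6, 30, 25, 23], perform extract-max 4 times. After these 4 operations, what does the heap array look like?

extract-max #1 returns 96:
  remove root 96; move last element 23 to root → [23, 75, 61, 67, 47, 34, 21, 22, 6, 30, 25]
  23 vs larger child 75 at index 1, swap → [75, 23, 61, 67, 47, 34, 21, 22, 6, 30, 25]
  23 vs larger child 67 at index 3, swap → [75, 67, 61, 23, 47, 34, 21, 22, 6, 30, 25]
extract-max #2 returns 75:
  remove root 75; move last element 25 to root → [25, 67, 61, 23, 47, 34, 21, 22, 6, 30]
  25 vs larger child 67 at index 1, swap → [67, 25, 61, 23, 47, 34, 21, 22, 6, 30]
  25 vs larger child 47 at index 4, swap → [67, 47, 61, 23, 25, 34, 21, 22, 6, 30]
  25 vs only child 30 at index 9, swap → [67, 47, 61, 23, 30, 34, 21, 22, 6, 25]
extract-max #3 returns 67:
  remove root 67; move last element 25 to root → [25, 47, 61, 23, 30, 34, 21, 22, 6]
  25 vs larger child 61 at index 2, swap → [61, 47, 25, 23, 30, 34, 21, 22, 6]
  25 vs larger child 34 at index 5, swap → [61, 47, 34, 23, 30, 25, 21, 22, 6]
extract-max #4 returns 61:
  remove root 61; move last element 6 to root → [6, 47, 34, 23, 30, 25, 21, 22]
  6 vs larger child 47 at index 1, swap → [47, 6, 34, 23, 30, 25, 21, 22]
  6 vs larger child 30 at index 4, swap → [47, 30, 34, 23, 6, 25, 21, 22]

[47, 30, 34, 23, 6, 25, 21, 22]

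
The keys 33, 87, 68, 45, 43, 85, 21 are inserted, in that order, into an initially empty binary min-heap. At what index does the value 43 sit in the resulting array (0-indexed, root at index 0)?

1

Insert 33:
  append 33 at index 0 → [33] (no swap needed)
Insert 87:
  append 87 at index 1 → [33, 87] (no swap needed)
Insert 68:
  append 68 at index 2 → [33, 87, 68] (no swap needed)
Insert 45:
  append 45 at index 3 → [33, 87, 68, 45]
  45 < parent 87 at index 1, swap → [33, 45, 68, 87]
Insert 43:
  append 43 at index 4 → [33, 45, 68, 87, 43]
  43 < parent 45 at index 1, swap → [33, 43, 68, 87, 45]
Insert 85:
  append 85 at index 5 → [33, 43, 68, 87, 45, 85] (no swap needed)
Insert 21:
  append 21 at index 6 → [33, 43, 68, 87, 45, 85, 21]
  21 < parent 68 at index 2, swap → [33, 43, 21, 87, 45, 85, 68]
  21 < parent 33 at index 0, swap → [21, 43, 33, 87, 45, 85, 68]
resulting array: [21, 43, 33, 87, 45, 85, 68]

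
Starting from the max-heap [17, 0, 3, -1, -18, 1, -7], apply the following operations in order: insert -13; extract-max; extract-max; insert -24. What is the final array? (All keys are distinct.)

[1, 0, -7, -1, -18, -13, -24]

insert -13:
  append -13 at index 7 → [17, 0, 3, -1, -18, 1, -7, -13] (no swap needed)
extract-max → returns 17:
  remove root 17; move last element -13 to root → [-13, 0, 3, -1, -18, 1, -7]
  -13 vs larger child 3 at index 2, swap → [3, 0, -13, -1, -18, 1, -7]
  -13 vs larger child 1 at index 5, swap → [3, 0, 1, -1, -18, -13, -7]
extract-max → returns 3:
  remove root 3; move last element -7 to root → [-7, 0, 1, -1, -18, -13]
  -7 vs larger child 1 at index 2, swap → [1, 0, -7, -1, -18, -13]
insert -24:
  append -24 at index 6 → [1, 0, -7, -1, -18, -13, -24] (no swap needed)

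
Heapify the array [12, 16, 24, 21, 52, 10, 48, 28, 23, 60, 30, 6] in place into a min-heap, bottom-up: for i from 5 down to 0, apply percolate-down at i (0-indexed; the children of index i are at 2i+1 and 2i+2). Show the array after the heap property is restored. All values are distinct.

[6, 16, 10, 21, 30, 12, 48, 28, 23, 60, 52, 24]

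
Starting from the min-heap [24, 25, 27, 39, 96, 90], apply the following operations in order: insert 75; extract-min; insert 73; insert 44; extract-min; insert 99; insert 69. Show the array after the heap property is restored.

insert 75:
  append 75 at index 6 → [24, 25, 27, 39, 96, 90, 75] (no swap needed)
extract-min → returns 24:
  remove root 24; move last element 75 to root → [75, 25, 27, 39, 96, 90]
  75 vs smaller child 25 at index 1, swap → [25, 75, 27, 39, 96, 90]
  75 vs smaller child 39 at index 3, swap → [25, 39, 27, 75, 96, 90]
insert 73:
  append 73 at index 6 → [25, 39, 27, 75, 96, 90, 73] (no swap needed)
insert 44:
  append 44 at index 7 → [25, 39, 27, 75, 96, 90, 73, 44]
  44 < parent 75 at index 3, swap → [25, 39, 27, 44, 96, 90, 73, 75]
extract-min → returns 25:
  remove root 25; move last element 75 to root → [75, 39, 27, 44, 96, 90, 73]
  75 vs smaller child 27 at index 2, swap → [27, 39, 75, 44, 96, 90, 73]
  75 vs smaller child 73 at index 6, swap → [27, 39, 73, 44, 96, 90, 75]
insert 99:
  append 99 at index 7 → [27, 39, 73, 44, 96, 90, 75, 99] (no swap needed)
insert 69:
  append 69 at index 8 → [27, 39, 73, 44, 96, 90, 75, 99, 69] (no swap needed)

[27, 39, 73, 44, 96, 90, 75, 99, 69]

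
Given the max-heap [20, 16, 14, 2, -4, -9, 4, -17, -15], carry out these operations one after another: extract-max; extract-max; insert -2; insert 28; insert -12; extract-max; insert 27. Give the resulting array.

extract-max → returns 20:
  remove root 20; move last element -15 to root → [-15, 16, 14, 2, -4, -9, 4, -17]
  -15 vs larger child 16 at index 1, swap → [16, -15, 14, 2, -4, -9, 4, -17]
  -15 vs larger child 2 at index 3, swap → [16, 2, 14, -15, -4, -9, 4, -17]
extract-max → returns 16:
  remove root 16; move last element -17 to root → [-17, 2, 14, -15, -4, -9, 4]
  -17 vs larger child 14 at index 2, swap → [14, 2, -17, -15, -4, -9, 4]
  -17 vs larger child 4 at index 6, swap → [14, 2, 4, -15, -4, -9, -17]
insert -2:
  append -2 at index 7 → [14, 2, 4, -15, -4, -9, -17, -2]
  -2 > parent -15 at index 3, swap → [14, 2, 4, -2, -4, -9, -17, -15]
insert 28:
  append 28 at index 8 → [14, 2, 4, -2, -4, -9, -17, -15, 28]
  28 > parent -2 at index 3, swap → [14, 2, 4, 28, -4, -9, -17, -15, -2]
  28 > parent 2 at index 1, swap → [14, 28, 4, 2, -4, -9, -17, -15, -2]
  28 > parent 14 at index 0, swap → [28, 14, 4, 2, -4, -9, -17, -15, -2]
insert -12:
  append -12 at index 9 → [28, 14, 4, 2, -4, -9, -17, -15, -2, -12] (no swap needed)
extract-max → returns 28:
  remove root 28; move last element -12 to root → [-12, 14, 4, 2, -4, -9, -17, -15, -2]
  -12 vs larger child 14 at index 1, swap → [14, -12, 4, 2, -4, -9, -17, -15, -2]
  -12 vs larger child 2 at index 3, swap → [14, 2, 4, -12, -4, -9, -17, -15, -2]
  -12 vs larger child -2 at index 8, swap → [14, 2, 4, -2, -4, -9, -17, -15, -12]
insert 27:
  append 27 at index 9 → [14, 2, 4, -2, -4, -9, -17, -15, -12, 27]
  27 > parent -4 at index 4, swap → [14, 2, 4, -2, 27, -9, -17, -15, -12, -4]
  27 > parent 2 at index 1, swap → [14, 27, 4, -2, 2, -9, -17, -15, -12, -4]
  27 > parent 14 at index 0, swap → [27, 14, 4, -2, 2, -9, -17, -15, -12, -4]

[27, 14, 4, -2, 2, -9, -17, -15, -12, -4]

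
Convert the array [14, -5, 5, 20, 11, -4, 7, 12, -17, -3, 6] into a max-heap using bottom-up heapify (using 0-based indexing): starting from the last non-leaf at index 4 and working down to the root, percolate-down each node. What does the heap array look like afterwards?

sift down from index 4: already satisfies heap property
sift down from index 3: already satisfies heap property
sift down from index 2:
  5 vs larger child 7 at index 6, swap → [14, -5, 7, 20, 11, -4, 5, 12, -17, -3, 6]
sift down from index 1:
  -5 vs larger child 20 at index 3, swap → [14, 20, 7, -5, 11, -4, 5, 12, -17, -3, 6]
  -5 vs larger child 12 at index 7, swap → [14, 20, 7, 12, 11, -4, 5, -5, -17, -3, 6]
sift down from index 0:
  14 vs larger child 20 at index 1, swap → [20, 14, 7, 12, 11, -4, 5, -5, -17, -3, 6]

[20, 14, 7, 12, 11, -4, 5, -5, -17, -3, 6]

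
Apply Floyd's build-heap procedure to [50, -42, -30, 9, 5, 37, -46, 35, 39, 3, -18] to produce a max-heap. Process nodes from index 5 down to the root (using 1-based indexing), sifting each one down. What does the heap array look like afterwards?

sift down from index 5: already satisfies heap property
sift down from index 4:
  9 vs larger child 39 at index 9, swap → [50, -42, -30, 39, 5, 37, -46, 35, 9, 3, -18]
sift down from index 3:
  -30 vs larger child 37 at index 6, swap → [50, -42, 37, 39, 5, -30, -46, 35, 9, 3, -18]
sift down from index 2:
  -42 vs larger child 39 at index 4, swap → [50, 39, 37, -42, 5, -30, -46, 35, 9, 3, -18]
  -42 vs larger child 35 at index 8, swap → [50, 39, 37, 35, 5, -30, -46, -42, 9, 3, -18]
sift down from index 1: already satisfies heap property

[50, 39, 37, 35, 5, -30, -46, -42, 9, 3, -18]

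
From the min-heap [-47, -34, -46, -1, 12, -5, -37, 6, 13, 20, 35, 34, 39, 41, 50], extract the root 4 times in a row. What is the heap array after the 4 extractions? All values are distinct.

extract-min #1 returns -47:
  remove root -47; move last element 50 to root → [50, -34, -46, -1, 12, -5, -37, 6, 13, 20, 35, 34, 39, 41]
  50 vs smaller child -46 at index 2, swap → [-46, -34, 50, -1, 12, -5, -37, 6, 13, 20, 35, 34, 39, 41]
  50 vs smaller child -37 at index 6, swap → [-46, -34, -37, -1, 12, -5, 50, 6, 13, 20, 35, 34, 39, 41]
  50 vs only child 41 at index 13, swap → [-46, -34, -37, -1, 12, -5, 41, 6, 13, 20, 35, 34, 39, 50]
extract-min #2 returns -46:
  remove root -46; move last element 50 to root → [50, -34, -37, -1, 12, -5, 41, 6, 13, 20, 35, 34, 39]
  50 vs smaller child -37 at index 2, swap → [-37, -34, 50, -1, 12, -5, 41, 6, 13, 20, 35, 34, 39]
  50 vs smaller child -5 at index 5, swap → [-37, -34, -5, -1, 12, 50, 41, 6, 13, 20, 35, 34, 39]
  50 vs smaller child 34 at index 11, swap → [-37, -34, -5, -1, 12, 34, 41, 6, 13, 20, 35, 50, 39]
extract-min #3 returns -37:
  remove root -37; move last element 39 to root → [39, -34, -5, -1, 12, 34, 41, 6, 13, 20, 35, 50]
  39 vs smaller child -34 at index 1, swap → [-34, 39, -5, -1, 12, 34, 41, 6, 13, 20, 35, 50]
  39 vs smaller child -1 at index 3, swap → [-34, -1, -5, 39, 12, 34, 41, 6, 13, 20, 35, 50]
  39 vs smaller child 6 at index 7, swap → [-34, -1, -5, 6, 12, 34, 41, 39, 13, 20, 35, 50]
extract-min #4 returns -34:
  remove root -34; move last element 50 to root → [50, -1, -5, 6, 12, 34, 41, 39, 13, 20, 35]
  50 vs smaller child -5 at index 2, swap → [-5, -1, 50, 6, 12, 34, 41, 39, 13, 20, 35]
  50 vs smaller child 34 at index 5, swap → [-5, -1, 34, 6, 12, 50, 41, 39, 13, 20, 35]

[-5, -1, 34, 6, 12, 50, 41, 39, 13, 20, 35]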